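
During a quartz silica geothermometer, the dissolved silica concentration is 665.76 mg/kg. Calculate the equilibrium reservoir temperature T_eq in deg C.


T_eq = 1309 / (5.19 - log10(SiO2)) - 273.15
T_eq = 1309 / (5.19 - log10(665.76)) - 273.15
T_eq = 279.94 deg C


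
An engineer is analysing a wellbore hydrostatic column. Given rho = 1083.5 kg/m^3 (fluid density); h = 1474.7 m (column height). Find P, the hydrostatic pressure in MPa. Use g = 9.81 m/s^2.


P = rho * g * h / 1e6
P = 1083.5 * 9.81 * 1474.7 / 1e6
P = 15.675 MPa


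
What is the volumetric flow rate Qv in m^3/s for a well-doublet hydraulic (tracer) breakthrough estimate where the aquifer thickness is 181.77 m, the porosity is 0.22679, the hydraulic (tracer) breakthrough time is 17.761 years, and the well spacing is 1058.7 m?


Qv = pi*hr*phi*L^2 / (3*t_bt*365.25*86400)
Qv = pi*181.77*0.22679*1058.7^2 / (3*17.761*365.25*86400)
Qv = 0.086328 m^3/s


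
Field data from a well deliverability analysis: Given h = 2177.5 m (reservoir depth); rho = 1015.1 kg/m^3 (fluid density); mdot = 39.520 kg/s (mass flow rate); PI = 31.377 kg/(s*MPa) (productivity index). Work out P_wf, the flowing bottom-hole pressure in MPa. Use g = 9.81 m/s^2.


Step 1: P_i = rho*g*h/1e6 = 1015.1*9.81*2177.5/1e6 = 21.68383 MPa
Step 2: P_wf = P_i - mdot/PI = 21.68383 - 39.52/31.377 = 20.424 MPa
P_wf = 20.424 MPa


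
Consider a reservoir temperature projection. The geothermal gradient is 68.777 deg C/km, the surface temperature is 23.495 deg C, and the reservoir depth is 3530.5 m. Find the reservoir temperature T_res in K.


T_res = T_surf + grad * d / 1000
T_res = 23.495 + 68.777 * 3530.5 / 1000
T_res = 266.3122 deg C
Convert to K: 266.3122 + 273.15 = 539.46 K
T_res = 539.46 K


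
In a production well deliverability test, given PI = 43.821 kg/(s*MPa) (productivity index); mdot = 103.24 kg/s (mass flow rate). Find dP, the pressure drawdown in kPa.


dP = mdot * 1000 / PI
dP = 103.24 * 1000 / 43.821
dP = 2355.9 kPa


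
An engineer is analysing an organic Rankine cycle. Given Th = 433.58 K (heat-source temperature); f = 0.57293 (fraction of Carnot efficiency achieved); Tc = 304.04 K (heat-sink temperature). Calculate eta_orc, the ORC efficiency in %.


eta_orc = (1 - Tc/Th) * f * 100
eta_orc = (1 - 304.04/433.58) * 0.57293 * 100
eta_orc = 17.117 %


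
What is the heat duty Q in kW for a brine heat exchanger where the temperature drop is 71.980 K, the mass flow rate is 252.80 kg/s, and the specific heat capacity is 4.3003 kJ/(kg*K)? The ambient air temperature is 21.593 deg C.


Q = mdot * cp * dT / 1000
Q = 252.80 * 4.3003 * 71.980 / 1000
Q = 78.25060 MW
Convert: 78.25060 MW * 1000.0 = 78251 kW
Q = 78251 kW


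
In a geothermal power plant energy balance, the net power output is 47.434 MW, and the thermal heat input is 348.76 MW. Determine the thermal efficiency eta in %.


eta = W_net / Q_in * 100
eta = 47.434 / 348.76 * 100
eta = 13.601 %


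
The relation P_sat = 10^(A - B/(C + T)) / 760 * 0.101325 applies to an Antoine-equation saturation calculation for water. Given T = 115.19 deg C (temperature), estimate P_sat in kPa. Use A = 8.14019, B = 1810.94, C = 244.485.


P_sat = 10^(A - B/(C + T)) / 760 * 0.101325
P_sat = 10^(8.14019 - 1810.94/(244.485 + 115.19)) / 760 * 0.101325
P_sat = 0.1698864 MPa
Convert: 0.1698864 MPa * 1000.0 = 169.89 kPa
P_sat = 169.89 kPa


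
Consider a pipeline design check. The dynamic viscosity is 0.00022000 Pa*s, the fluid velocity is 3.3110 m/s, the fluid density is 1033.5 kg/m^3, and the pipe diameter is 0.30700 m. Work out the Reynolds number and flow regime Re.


Step 1: Re = rho*vel*D/mu = 1033.5*3.311*0.307/0.00022 = 4.7751e+06
Step 2: Re = 4.7751e+06 > 4000, so flow is turbulent.
Re = 4.7751e+06 (turbulent)


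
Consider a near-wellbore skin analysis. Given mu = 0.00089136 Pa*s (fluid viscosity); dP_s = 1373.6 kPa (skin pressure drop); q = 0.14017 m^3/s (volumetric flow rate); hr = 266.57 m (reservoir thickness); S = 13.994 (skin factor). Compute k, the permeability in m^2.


k = S*q*mu / (2*pi*dP_s*1000*hr)
k = 13.994*0.14017*0.00089136 / (2*pi*1373.6*1000*266.57)
k = 7.5997e-13 m^2


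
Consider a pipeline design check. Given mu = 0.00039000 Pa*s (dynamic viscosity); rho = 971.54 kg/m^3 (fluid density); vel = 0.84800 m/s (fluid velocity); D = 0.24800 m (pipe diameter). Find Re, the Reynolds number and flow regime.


Step 1: Re = rho*vel*D/mu = 971.54*0.848*0.248/0.00039 = 5.2389e+05
Step 2: Re = 5.2389e+05 > 4000, so flow is turbulent.
Re = 5.2389e+05 (turbulent)


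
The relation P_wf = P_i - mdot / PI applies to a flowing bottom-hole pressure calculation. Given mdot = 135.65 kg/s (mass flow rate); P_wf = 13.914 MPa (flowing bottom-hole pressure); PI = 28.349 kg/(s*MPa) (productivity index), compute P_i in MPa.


P_i = P_wf + mdot / PI
P_i = 13.914 + 135.65 / 28.349
P_i = 18.699 MPa


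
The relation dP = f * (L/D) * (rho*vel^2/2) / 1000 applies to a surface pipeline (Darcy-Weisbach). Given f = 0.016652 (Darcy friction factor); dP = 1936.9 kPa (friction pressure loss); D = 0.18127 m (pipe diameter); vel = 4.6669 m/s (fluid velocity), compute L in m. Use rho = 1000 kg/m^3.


L = dP*1000*D / (f*rho*vel^2/2)
L = 1936.9*1000*0.18127 / (0.016652*1000*4.6669^2/2)
L = 1936.2 m


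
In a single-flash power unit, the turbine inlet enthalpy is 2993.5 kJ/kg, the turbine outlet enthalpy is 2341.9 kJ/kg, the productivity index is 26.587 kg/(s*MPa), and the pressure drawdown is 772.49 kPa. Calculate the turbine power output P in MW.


Step 1: mdot = PI * dP / 1000 = 26.587 * 772.49 / 1000 = 20.53819 kg/s
Step 2: P = mdot*(h_in - h_out)/1000 = 20.53819*(2993.5 - 2341.9)/1000 = 13.383 MW
P = 13.383 MW


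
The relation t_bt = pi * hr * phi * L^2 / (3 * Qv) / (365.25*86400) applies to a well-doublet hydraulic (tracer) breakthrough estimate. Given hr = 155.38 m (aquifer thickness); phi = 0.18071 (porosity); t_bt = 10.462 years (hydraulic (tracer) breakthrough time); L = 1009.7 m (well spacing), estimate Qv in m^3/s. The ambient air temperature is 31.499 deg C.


Qv = pi*hr*phi*L^2 / (3*t_bt*365.25*86400)
Qv = pi*155.38*0.18071*1009.7^2 / (3*10.462*365.25*86400)
Qv = 0.090797 m^3/s


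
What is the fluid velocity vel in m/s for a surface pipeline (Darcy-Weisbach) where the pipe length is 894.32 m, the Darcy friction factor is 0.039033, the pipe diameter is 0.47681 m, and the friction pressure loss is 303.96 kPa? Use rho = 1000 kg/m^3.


vel = sqrt(dP*1000*2*D / (f*L*rho))
vel = sqrt(303.96*1000*2*0.47681 / (0.039033*894.32*1000))
vel = 2.8816 m/s


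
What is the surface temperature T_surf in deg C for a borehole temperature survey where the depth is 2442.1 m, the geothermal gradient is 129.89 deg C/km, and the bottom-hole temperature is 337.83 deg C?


T_surf = T_d - grad * d / 1000
T_surf = 337.83 - 129.89 * 2442.1 / 1000
T_surf = 20.626 deg C


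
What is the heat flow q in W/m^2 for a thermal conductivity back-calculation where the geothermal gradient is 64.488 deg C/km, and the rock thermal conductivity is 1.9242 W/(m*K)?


q = k * grad / 1000
q = 1.9242 * 64.488 / 1000
q = 0.12409 W/m^2


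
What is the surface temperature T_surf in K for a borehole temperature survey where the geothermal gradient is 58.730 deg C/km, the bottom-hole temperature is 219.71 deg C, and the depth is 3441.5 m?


T_surf = T_d - grad * d / 1000
T_surf = 219.71 - 58.730 * 3441.5 / 1000
T_surf = 17.59071 deg C
Convert to K: 17.59071 + 273.15 = 290.74 K
T_surf = 290.74 K


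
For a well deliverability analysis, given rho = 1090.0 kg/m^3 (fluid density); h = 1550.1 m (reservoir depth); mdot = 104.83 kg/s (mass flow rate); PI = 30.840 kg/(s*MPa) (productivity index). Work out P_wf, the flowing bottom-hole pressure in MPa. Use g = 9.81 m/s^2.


Step 1: P_i = rho*g*h/1e6 = 1090.0*9.81*1550.1/1e6 = 16.57506 MPa
Step 2: P_wf = P_i - mdot/PI = 16.57506 - 104.83/30.84 = 13.176 MPa
P_wf = 13.176 MPa


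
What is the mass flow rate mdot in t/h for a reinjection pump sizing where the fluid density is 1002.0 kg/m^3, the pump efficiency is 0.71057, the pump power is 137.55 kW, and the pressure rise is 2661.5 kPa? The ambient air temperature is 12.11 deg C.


mdot = P_pump * rho * eta / dP
mdot = 137.55 * 1002.0 * 0.71057 / 2661.5
mdot = 36.79669 kg/s
Convert: 36.79669 kg/s * 3.6 = 132.47 t/h
mdot = 132.47 t/h


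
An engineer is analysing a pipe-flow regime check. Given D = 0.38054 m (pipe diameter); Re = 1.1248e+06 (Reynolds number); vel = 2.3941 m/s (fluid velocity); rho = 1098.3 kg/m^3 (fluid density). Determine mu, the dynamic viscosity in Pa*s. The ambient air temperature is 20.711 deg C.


mu = rho * vel * D / Re
mu = 1098.3 * 2.3941 * 0.38054 / 1.1248e+06
mu = 0.00088959 Pa*s


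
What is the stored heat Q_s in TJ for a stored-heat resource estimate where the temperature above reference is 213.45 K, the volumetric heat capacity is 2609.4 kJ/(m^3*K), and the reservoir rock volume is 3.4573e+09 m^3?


Q_s = Vr * rhoc * dT / 1e12
Q_s = 3.4573e+09 * 2609.4 * 213.45 / 1e12
Q_s = 1925.635 PJ
Convert: 1925.635 PJ * 1000.0 = 1.9256e+06 TJ
Q_s = 1.9256e+06 TJ


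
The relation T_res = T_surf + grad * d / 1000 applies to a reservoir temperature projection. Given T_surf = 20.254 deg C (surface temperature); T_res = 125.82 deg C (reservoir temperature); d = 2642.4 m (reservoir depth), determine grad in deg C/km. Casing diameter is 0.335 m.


grad = (T_res - T_surf) / d * 1000
grad = (125.82 - 20.254) / 2642.4 * 1000
grad = 39.951 deg C/km


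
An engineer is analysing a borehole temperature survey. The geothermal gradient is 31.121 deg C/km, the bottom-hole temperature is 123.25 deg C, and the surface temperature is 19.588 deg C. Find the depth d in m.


d = (T_d - T_surf) / grad * 1000
d = (123.25 - 19.588) / 31.121 * 1000
d = 3330.9 m


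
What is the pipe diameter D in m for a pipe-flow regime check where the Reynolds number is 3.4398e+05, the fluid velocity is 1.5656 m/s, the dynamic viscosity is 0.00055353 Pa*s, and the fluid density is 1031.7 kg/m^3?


D = Re * mu / (rho * vel)
D = 3.4398e+05 * 0.00055353 / (1031.7 * 1.5656)
D = 0.11788 m


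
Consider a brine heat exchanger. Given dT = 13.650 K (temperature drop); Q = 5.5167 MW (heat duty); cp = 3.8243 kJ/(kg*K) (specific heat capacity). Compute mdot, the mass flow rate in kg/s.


mdot = Q * 1000 / (cp * dT)
mdot = 5.5167 * 1000 / (3.8243 * 13.650)
mdot = 105.68 kg/s


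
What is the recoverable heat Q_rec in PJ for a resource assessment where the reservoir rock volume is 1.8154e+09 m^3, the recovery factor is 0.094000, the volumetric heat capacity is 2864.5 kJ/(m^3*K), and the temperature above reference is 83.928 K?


Step 1: Q_s = Vr*rhoc*dT/1e12 = 1.8154e+09*2864.5*83.928/1e12 = 436.4435 PJ
Step 2: Q_rec = Q_s * RF = 436.4435 * 0.094 = 41.026 PJ
Q_rec = 41.026 PJ


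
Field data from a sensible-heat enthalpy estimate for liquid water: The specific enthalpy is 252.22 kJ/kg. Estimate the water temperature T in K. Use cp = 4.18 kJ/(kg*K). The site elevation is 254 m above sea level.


T = h / cp
T = 252.22 / 4.18
T = 60.33971 deg C
Convert to K: 60.33971 + 273.15 = 333.49 K
T = 333.49 K


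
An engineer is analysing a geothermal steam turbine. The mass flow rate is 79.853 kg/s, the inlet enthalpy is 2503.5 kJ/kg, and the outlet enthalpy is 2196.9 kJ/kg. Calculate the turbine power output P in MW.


P = mdot * (h_in - h_out) / 1000
P = 79.853 * (2503.5 - 2196.9) / 1000
P = 24.483 MW


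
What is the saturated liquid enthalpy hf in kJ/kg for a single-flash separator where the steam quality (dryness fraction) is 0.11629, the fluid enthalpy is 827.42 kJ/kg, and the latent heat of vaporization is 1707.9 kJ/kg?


hf = h - x * hfg
hf = 827.42 - 0.11629 * 1707.9
hf = 628.81 kJ/kg


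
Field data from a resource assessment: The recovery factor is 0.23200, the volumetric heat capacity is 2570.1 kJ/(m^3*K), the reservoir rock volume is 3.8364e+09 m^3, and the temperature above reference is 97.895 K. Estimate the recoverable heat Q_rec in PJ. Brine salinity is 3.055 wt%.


Step 1: Q_s = Vr*rhoc*dT/1e12 = 3.8364e+09*2570.1*97.895/1e12 = 965.2380 PJ
Step 2: Q_rec = Q_s * RF = 965.2380 * 0.232 = 223.94 PJ
Q_rec = 223.94 PJ


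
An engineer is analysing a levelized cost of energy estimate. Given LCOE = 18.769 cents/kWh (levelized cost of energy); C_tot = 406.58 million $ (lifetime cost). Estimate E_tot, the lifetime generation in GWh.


E_tot = C_tot / LCOE * 100
E_tot = 406.58 / 18.769 * 100
E_tot = 2166.2 GWh


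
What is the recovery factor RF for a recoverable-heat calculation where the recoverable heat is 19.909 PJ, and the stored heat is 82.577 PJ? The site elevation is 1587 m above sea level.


RF = Q_rec / Q_s
RF = 19.909 / 82.577
RF = 0.24110


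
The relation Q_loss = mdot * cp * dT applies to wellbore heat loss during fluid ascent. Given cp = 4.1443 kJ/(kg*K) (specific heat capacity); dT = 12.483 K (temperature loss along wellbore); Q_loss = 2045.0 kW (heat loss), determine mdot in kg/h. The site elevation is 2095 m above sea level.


mdot = Q_loss / (cp * dT)
mdot = 2045.0 / (4.1443 * 12.483)
mdot = 39.52967 kg/s
Convert: 39.52967 kg/s * 3600.0 = 1.4231e+05 kg/h
mdot = 1.4231e+05 kg/h


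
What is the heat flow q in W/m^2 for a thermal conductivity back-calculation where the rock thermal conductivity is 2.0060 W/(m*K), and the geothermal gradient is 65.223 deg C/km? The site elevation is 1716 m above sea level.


q = k * grad / 1000
q = 2.0060 * 65.223 / 1000
q = 0.13084 W/m^2


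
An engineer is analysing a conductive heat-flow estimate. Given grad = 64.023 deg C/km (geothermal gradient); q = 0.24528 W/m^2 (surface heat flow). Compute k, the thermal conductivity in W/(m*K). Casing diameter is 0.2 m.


k = q * 1000 / grad
k = 0.24528 * 1000 / 64.023
k = 3.8311 W/(m*K)


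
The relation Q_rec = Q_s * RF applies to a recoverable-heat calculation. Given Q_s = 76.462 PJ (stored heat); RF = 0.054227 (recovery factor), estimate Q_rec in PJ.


Q_rec = Q_s * RF
Q_rec = 76.462 * 0.054227
Q_rec = 4.1463 PJ


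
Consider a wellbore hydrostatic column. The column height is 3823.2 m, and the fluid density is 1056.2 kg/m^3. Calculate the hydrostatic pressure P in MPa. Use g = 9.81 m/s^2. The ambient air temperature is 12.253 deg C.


P = rho * g * h / 1e6
P = 1056.2 * 9.81 * 3823.2 / 1e6
P = 39.613 MPa


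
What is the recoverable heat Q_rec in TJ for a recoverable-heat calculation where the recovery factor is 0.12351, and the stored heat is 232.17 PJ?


Q_rec = Q_s * RF
Q_rec = 232.17 * 0.12351
Q_rec = 28.67532 PJ
Convert: 28.67532 PJ * 1000.0 = 28675 TJ
Q_rec = 28675 TJ


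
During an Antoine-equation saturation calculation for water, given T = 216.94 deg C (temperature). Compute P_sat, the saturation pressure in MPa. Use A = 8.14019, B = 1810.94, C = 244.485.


P_sat = 10^(A - B/(C + T)) / 760 * 0.101325
P_sat = 10^(8.14019 - 1810.94/(244.485 + 216.94)) / 760 * 0.101325
P_sat = 2.1899 MPa


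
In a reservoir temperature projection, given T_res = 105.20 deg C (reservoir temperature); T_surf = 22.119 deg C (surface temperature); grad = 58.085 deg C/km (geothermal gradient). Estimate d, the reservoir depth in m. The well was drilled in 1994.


d = (T_res - T_surf) / grad * 1000
d = (105.20 - 22.119) / 58.085 * 1000
d = 1430.3 m


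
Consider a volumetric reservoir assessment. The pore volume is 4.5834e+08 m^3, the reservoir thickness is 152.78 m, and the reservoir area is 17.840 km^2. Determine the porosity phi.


phi = Vp / (A * 1e6 * hr)
phi = 4.5834e+08 / (17.840 * 1e6 * 152.78)
phi = 0.16816


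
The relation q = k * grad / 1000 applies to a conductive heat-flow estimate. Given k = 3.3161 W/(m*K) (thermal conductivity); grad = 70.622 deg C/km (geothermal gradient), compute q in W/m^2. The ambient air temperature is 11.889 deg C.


q = k * grad / 1000
q = 3.3161 * 70.622 / 1000
q = 0.23419 W/m^2


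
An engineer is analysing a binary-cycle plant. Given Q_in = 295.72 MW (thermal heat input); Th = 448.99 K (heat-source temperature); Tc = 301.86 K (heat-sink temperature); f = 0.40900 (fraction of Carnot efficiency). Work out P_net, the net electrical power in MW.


Step 1: eta = (1 - Tc/Th)*f = (1 - 301.86/448.99)*0.409 = 0.1340256
Step 2: P_net = eta * Q_in = 0.1340256 * 295.72 = 39.634 MW
P_net = 39.634 MW


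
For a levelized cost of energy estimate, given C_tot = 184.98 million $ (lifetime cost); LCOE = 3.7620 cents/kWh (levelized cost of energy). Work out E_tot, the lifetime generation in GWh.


E_tot = C_tot / LCOE * 100
E_tot = 184.98 / 3.7620 * 100
E_tot = 4917.1 GWh


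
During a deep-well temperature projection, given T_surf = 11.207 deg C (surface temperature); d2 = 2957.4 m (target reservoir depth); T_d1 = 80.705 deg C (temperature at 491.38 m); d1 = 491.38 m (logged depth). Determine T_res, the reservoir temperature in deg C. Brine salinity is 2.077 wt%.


Step 1: grad = (T_d1 - T_surf)/d1 * 1000 = (80.705 - 11.207)/491.38 * 1000 = 141.4343 deg C/km
Step 2: T_res = T_surf + grad*d2/1000 = 11.207 + 141.4343*2957.4/1000 = 429.48 deg C
T_res = 429.48 deg C


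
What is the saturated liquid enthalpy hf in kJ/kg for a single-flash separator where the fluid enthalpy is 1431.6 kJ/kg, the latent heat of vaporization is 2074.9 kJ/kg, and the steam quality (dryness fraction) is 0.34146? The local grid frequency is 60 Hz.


hf = h - x * hfg
hf = 1431.6 - 0.34146 * 2074.9
hf = 723.10 kJ/kg


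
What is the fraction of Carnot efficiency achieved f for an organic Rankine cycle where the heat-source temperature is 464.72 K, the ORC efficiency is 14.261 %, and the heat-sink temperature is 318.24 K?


f = (eta_orc/100) / (1 - Tc/Th)
f = (14.261/100) / (1 - 318.24/464.72)
f = 0.45244


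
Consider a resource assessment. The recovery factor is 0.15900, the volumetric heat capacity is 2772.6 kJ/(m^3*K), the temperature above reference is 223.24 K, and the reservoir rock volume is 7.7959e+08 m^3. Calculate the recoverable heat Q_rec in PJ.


Step 1: Q_s = Vr*rhoc*dT/1e12 = 7.7959e+08*2772.6*223.24/1e12 = 482.5313 PJ
Step 2: Q_rec = Q_s * RF = 482.5313 * 0.159 = 76.722 PJ
Q_rec = 76.722 PJ


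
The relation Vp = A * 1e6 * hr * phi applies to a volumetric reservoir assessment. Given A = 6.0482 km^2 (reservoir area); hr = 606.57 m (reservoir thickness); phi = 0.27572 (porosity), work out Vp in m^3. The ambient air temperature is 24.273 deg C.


Vp = A * 1e6 * hr * phi
Vp = 6.0482 * 1e6 * 606.57 * 0.27572
Vp = 1.0115e+09 m^3


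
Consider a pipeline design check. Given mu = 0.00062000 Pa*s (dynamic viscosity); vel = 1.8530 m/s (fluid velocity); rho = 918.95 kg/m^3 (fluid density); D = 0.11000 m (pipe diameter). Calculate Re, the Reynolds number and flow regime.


Step 1: Re = rho*vel*D/mu = 918.95*1.853*0.11/0.00062 = 3.0211e+05
Step 2: Re = 3.0211e+05 > 4000, so flow is turbulent.
Re = 3.0211e+05 (turbulent)


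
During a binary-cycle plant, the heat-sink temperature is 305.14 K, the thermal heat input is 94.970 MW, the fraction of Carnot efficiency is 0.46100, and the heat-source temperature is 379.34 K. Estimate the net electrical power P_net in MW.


Step 1: eta = (1 - Tc/Th)*f = (1 - 305.14/379.34)*0.461 = 0.09017293
Step 2: P_net = eta * Q_in = 0.09017293 * 94.97 = 8.5637 MW
P_net = 8.5637 MW


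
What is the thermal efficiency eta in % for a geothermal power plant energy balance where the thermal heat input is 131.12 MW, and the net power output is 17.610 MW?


eta = W_net / Q_in * 100
eta = 17.610 / 131.12 * 100
eta = 13.430 %


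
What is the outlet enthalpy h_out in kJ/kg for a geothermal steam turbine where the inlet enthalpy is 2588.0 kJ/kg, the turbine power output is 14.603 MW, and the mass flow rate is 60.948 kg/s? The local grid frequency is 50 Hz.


h_out = h_in - P * 1000 / mdot
h_out = 2588.0 - 14.603 * 1000 / 60.948
h_out = 2348.4 kJ/kg


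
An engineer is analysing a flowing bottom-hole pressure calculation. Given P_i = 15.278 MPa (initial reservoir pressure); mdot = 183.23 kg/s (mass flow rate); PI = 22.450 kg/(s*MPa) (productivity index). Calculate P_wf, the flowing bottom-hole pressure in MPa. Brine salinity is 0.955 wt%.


P_wf = P_i - mdot / PI
P_wf = 15.278 - 183.23 / 22.450
P_wf = 7.1163 MPa


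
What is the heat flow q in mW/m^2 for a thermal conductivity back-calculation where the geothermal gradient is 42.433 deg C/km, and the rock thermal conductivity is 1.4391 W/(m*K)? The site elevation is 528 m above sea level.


q = k * grad / 1000
q = 1.4391 * 42.433 / 1000
q = 0.06106533 W/m^2
Convert: 0.06106533 W/m^2 * 1000.0 = 61.065 mW/m^2
q = 61.065 mW/m^2


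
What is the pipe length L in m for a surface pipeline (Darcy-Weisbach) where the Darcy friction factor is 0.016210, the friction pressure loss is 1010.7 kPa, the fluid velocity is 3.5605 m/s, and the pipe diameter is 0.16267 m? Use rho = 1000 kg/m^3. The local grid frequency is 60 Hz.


L = dP*1000*D / (f*rho*vel^2/2)
L = 1010.7*1000*0.16267 / (0.016210*1000*3.5605^2/2)
L = 1600.1 m


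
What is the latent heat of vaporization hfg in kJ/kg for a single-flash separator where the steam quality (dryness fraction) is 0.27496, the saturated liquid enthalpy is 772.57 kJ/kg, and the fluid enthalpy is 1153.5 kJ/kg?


hfg = (h - hf) / x
hfg = (1153.5 - 772.57) / 0.27496
hfg = 1385.4 kJ/kg


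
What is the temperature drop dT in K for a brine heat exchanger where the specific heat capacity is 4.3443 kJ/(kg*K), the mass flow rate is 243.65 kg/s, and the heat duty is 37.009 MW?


dT = Q * 1000 / (mdot * cp)
dT = 37.009 * 1000 / (243.65 * 4.3443)
dT = 34.964 K


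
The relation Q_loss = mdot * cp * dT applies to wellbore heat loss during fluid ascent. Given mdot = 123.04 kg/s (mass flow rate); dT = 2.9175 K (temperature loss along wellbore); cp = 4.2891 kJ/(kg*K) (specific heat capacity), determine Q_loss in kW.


Q_loss = mdot * cp * dT
Q_loss = 123.04 * 4.2891 * 2.9175
Q_loss = 1539.7 kW


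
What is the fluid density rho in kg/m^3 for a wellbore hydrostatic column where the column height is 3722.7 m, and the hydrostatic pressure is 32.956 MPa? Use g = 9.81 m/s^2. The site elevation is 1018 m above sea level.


rho = P * 1e6 / (g * h)
rho = 32.956 * 1e6 / (9.81 * 3722.7)
rho = 902.42 kg/m^3


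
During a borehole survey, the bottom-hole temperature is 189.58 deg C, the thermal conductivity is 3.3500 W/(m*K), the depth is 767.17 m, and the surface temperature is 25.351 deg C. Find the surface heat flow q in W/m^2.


Step 1: grad = (T_d - T_surf)/d * 1000 = (189.58 - 25.351)/767.17 * 1000 = 214.0712 deg C/km
Step 2: q = k * grad / 1000 = 3.35 * 214.0712 / 1000 = 0.71714 W/m^2
q = 0.71714 W/m^2


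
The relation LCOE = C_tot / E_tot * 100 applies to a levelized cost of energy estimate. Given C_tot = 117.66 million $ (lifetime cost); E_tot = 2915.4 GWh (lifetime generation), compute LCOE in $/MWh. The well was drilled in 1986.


LCOE = C_tot / E_tot * 100
LCOE = 117.66 / 2915.4 * 100
LCOE = 4.035810 cents/kWh
Convert: 4.035810 cents/kWh * 10.0 = 40.358 $/MWh
LCOE = 40.358 $/MWh


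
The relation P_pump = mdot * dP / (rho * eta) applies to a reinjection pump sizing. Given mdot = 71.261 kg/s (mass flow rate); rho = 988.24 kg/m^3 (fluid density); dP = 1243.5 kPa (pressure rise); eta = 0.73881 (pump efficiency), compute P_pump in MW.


P_pump = mdot * dP / (rho * eta)
P_pump = 71.261 * 1243.5 / (988.24 * 0.73881)
P_pump = 121.3675 kW
Convert: 121.3675 kW * 0.001 = 0.12137 MW
P_pump = 0.12137 MW


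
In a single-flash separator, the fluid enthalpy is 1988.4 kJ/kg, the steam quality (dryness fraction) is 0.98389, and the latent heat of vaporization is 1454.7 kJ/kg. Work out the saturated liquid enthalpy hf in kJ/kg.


hf = h - x * hfg
hf = 1988.4 - 0.98389 * 1454.7
hf = 557.14 kJ/kg


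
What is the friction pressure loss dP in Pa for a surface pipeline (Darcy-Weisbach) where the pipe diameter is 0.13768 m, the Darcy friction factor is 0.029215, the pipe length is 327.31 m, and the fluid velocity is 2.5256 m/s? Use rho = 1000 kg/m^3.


dP = f * (L/D) * (rho*vel^2/2) / 1000
dP = 0.029215 * (327.31/0.13768) * (1000*2.5256^2/2) / 1000
dP = 221.5101 kPa
Convert: 221.5101 kPa * 1000.0 = 2.2151e+05 Pa
dP = 2.2151e+05 Pa


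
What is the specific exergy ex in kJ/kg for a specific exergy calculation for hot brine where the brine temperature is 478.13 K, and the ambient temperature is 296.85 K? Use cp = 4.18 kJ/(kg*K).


ex = cp * ((T_b - T_0) - T_0 * ln(T_b/T_0))
ex = 4.18 * ((478.13 - 296.85) - 296.85 * ln(478.13/296.85))
ex = 166.30 kJ/kg


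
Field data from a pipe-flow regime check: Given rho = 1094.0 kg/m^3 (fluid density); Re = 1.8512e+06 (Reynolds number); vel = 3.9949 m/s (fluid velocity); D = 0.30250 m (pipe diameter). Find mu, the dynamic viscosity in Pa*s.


mu = rho * vel * D / Re
mu = 1094.0 * 3.9949 * 0.30250 / 1.8512e+06
mu = 0.00071416 Pa*s


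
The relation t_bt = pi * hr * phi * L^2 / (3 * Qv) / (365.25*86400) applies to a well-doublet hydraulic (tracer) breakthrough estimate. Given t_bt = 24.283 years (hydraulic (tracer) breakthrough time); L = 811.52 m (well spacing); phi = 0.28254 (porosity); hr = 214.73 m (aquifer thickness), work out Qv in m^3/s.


Qv = pi*hr*phi*L^2 / (3*t_bt*365.25*86400)
Qv = pi*214.73*0.28254*811.52^2 / (3*24.283*365.25*86400)
Qv = 0.054600 m^3/s


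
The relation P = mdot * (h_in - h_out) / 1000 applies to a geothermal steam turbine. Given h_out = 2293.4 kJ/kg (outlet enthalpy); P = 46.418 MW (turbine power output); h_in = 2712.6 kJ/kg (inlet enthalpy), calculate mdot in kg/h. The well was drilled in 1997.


mdot = P * 1000 / (h_in - h_out)
mdot = 46.418 * 1000 / (2712.6 - 2293.4)
mdot = 110.7300 kg/s
Convert: 110.7300 kg/s * 3600.0 = 3.9863e+05 kg/h
mdot = 3.9863e+05 kg/h


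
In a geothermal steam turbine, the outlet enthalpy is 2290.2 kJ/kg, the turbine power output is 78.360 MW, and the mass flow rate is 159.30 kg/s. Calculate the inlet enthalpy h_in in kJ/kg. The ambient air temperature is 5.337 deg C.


h_in = h_out + P * 1000 / mdot
h_in = 2290.2 + 78.360 * 1000 / 159.30
h_in = 2782.1 kJ/kg


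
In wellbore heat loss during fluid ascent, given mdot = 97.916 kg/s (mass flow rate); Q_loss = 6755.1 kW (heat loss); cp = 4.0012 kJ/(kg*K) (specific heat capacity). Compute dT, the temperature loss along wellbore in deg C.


dT = Q_loss / (mdot * cp)
dT = 6755.1 / (97.916 * 4.0012)
dT = 17.24201 K
Convert (temperature difference, 1 K = 1 deg C): 17.24201 K = 17.24201 deg C
dT = 17.242 deg C


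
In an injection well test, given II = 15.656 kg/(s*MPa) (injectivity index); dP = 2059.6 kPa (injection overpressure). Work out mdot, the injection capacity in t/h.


mdot = II * dP / 1000
mdot = 15.656 * 2059.6 / 1000
mdot = 32.24510 kg/s
Convert: 32.24510 kg/s * 3.6 = 116.08 t/h
mdot = 116.08 t/h


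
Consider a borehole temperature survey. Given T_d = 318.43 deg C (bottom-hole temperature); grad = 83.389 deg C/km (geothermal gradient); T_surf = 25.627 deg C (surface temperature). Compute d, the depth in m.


d = (T_d - T_surf) / grad * 1000
d = (318.43 - 25.627) / 83.389 * 1000
d = 3511.3 m


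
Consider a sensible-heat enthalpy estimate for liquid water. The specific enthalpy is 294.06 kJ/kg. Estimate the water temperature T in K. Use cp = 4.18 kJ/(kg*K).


T = h / cp
T = 294.06 / 4.18
T = 70.34928 deg C
Convert to K: 70.34928 + 273.15 = 343.50 K
T = 343.50 K


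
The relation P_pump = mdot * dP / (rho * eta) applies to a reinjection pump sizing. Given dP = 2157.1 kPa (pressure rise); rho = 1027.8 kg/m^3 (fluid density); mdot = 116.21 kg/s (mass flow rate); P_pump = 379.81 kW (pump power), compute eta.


eta = mdot * dP / (rho * P_pump)
eta = 116.21 * 2157.1 / (1027.8 * 379.81)
eta = 0.64215


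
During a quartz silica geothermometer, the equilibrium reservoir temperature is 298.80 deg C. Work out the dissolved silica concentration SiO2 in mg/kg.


SiO2 = 10^(5.19 - 1309/(T_eq + 273.15))
SiO2 = 10^(5.19 - 1309/(298.80 + 273.15))
SiO2 = 796.78 mg/kg


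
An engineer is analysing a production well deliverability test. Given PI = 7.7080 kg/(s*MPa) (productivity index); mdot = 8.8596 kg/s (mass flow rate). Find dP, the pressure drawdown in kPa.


dP = mdot * 1000 / PI
dP = 8.8596 * 1000 / 7.7080
dP = 1149.4 kPa


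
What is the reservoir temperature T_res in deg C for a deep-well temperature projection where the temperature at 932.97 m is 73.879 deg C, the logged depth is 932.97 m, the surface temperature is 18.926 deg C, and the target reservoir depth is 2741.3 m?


Step 1: grad = (T_d1 - T_surf)/d1 * 1000 = (73.879 - 18.926)/932.97 * 1000 = 58.90114 deg C/km
Step 2: T_res = T_surf + grad*d2/1000 = 18.926 + 58.90114*2741.3/1000 = 180.39 deg C
T_res = 180.39 deg C


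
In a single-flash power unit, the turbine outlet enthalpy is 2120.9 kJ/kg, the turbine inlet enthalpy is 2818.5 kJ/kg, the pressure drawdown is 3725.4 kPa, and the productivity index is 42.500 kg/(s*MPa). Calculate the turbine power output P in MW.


Step 1: mdot = PI * dP / 1000 = 42.5 * 3725.4 / 1000 = 158.3295 kg/s
Step 2: P = mdot*(h_in - h_out)/1000 = 158.3295*(2818.5 - 2120.9)/1000 = 110.45 MW
P = 110.45 MW


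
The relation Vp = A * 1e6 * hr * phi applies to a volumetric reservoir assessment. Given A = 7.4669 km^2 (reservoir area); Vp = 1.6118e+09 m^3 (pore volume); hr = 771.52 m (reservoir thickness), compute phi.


phi = Vp / (A * 1e6 * hr)
phi = 1.6118e+09 / (7.4669 * 1e6 * 771.52)
phi = 0.27978


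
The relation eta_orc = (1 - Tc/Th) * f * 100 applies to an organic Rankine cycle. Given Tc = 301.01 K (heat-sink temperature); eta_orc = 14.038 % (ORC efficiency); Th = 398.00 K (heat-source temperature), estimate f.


f = (eta_orc/100) / (1 - Tc/Th)
f = (14.038/100) / (1 - 301.01/398.00)
f = 0.57605


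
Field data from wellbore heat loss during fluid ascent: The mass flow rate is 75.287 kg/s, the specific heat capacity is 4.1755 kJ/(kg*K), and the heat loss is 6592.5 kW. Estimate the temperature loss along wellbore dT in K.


dT = Q_loss / (mdot * cp)
dT = 6592.5 / (75.287 * 4.1755)
dT = 20.971 K


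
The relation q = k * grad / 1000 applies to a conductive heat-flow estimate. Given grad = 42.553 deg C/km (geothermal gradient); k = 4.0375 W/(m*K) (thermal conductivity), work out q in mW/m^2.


q = k * grad / 1000
q = 4.0375 * 42.553 / 1000
q = 0.1718077 W/m^2
Convert: 0.1718077 W/m^2 * 1000.0 = 171.81 mW/m^2
q = 171.81 mW/m^2


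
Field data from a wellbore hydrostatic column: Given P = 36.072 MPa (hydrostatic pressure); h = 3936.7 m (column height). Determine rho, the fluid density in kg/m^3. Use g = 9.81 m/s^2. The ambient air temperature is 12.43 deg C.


rho = P * 1e6 / (g * h)
rho = 36.072 * 1e6 / (9.81 * 3936.7)
rho = 934.05 kg/m^3


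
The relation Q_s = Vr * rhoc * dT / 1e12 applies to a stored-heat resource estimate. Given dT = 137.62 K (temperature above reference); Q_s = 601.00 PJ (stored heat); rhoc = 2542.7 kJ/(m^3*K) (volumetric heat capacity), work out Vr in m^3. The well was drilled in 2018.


Vr = Q_s * 1e12 / (rhoc * dT)
Vr = 601.00 * 1e12 / (2542.7 * 137.62)
Vr = 1.7175e+09 m^3


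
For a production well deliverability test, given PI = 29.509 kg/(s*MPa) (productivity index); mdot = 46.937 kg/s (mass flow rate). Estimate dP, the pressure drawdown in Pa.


dP = mdot * 1000 / PI
dP = 46.937 * 1000 / 29.509
dP = 1590.599 kPa
Convert: 1590.599 kPa * 1000.0 = 1.5906e+06 Pa
dP = 1.5906e+06 Pa


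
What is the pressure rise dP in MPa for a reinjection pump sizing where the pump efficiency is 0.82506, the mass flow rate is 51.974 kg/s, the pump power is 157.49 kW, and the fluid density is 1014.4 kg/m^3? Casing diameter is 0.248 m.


dP = P_pump * rho * eta / mdot
dP = 157.49 * 1014.4 * 0.82506 / 51.974
dP = 2536.072 kPa
Convert: 2536.072 kPa * 0.001 = 2.5361 MPa
dP = 2.5361 MPa


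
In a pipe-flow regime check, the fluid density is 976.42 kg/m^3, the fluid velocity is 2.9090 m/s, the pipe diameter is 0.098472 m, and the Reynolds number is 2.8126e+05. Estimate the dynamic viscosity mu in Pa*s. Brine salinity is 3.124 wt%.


mu = rho * vel * D / Re
mu = 976.42 * 2.9090 * 0.098472 / 2.8126e+05
mu = 0.00099446 Pa*s


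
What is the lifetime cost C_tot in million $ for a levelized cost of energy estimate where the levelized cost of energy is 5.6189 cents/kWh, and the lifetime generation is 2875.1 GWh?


C_tot = LCOE / 100 * E_tot
C_tot = 5.6189 / 100 * 2875.1
C_tot = 161.55 million $


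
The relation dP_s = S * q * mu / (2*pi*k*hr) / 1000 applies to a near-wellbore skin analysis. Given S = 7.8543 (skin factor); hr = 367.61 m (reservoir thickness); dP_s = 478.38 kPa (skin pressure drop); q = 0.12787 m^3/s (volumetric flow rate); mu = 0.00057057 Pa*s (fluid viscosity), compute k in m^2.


k = S*q*mu / (2*pi*dP_s*1000*hr)
k = 7.8543*0.12787*0.00057057 / (2*pi*478.38*1000*367.61)
k = 5.1861e-13 m^2


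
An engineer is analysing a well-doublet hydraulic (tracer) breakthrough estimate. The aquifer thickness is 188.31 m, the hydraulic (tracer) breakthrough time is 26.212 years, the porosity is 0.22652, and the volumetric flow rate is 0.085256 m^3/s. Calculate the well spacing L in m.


L = sqrt(t_bt*365.25*86400*3*Qv / (pi*hr*phi))
L = sqrt(26.212*365.25*86400*3*0.085256 / (pi*188.31*0.22652))
L = 1256.5 m


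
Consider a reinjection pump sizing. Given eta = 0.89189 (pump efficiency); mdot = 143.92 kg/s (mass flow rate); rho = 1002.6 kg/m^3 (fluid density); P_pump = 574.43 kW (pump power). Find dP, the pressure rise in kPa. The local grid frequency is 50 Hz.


dP = P_pump * rho * eta / mdot
dP = 574.43 * 1002.6 * 0.89189 / 143.92
dP = 3569.1 kPa


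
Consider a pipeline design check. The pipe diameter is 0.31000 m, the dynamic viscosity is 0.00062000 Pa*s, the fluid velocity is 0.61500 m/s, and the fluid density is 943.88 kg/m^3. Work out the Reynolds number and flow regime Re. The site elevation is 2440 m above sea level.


Step 1: Re = rho*vel*D/mu = 943.88*0.615*0.31/0.00062 = 2.9024e+05
Step 2: Re = 2.9024e+05 > 4000, so flow is turbulent.
Re = 2.9024e+05 (turbulent)


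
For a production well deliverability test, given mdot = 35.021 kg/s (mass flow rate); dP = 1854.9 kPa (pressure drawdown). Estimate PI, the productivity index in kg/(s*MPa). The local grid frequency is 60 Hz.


PI = mdot * 1000 / dP
PI = 35.021 * 1000 / 1854.9
PI = 18.880 kg/(s*MPa)


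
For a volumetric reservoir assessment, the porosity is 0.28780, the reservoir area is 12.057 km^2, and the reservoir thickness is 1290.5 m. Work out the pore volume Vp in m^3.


Vp = A * 1e6 * hr * phi
Vp = 12.057 * 1e6 * 1290.5 * 0.28780
Vp = 4.4780e+09 m^3


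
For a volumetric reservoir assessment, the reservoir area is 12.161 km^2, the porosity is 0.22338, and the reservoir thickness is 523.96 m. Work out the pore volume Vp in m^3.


Vp = A * 1e6 * hr * phi
Vp = 12.161 * 1e6 * 523.96 * 0.22338
Vp = 1.4234e+09 m^3


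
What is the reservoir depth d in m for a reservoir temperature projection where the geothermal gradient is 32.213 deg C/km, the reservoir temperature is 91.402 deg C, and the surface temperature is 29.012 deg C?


d = (T_res - T_surf) / grad * 1000
d = (91.402 - 29.012) / 32.213 * 1000
d = 1936.8 m


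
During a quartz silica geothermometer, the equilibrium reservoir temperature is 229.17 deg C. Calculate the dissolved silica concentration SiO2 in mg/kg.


SiO2 = 10^(5.19 - 1309/(T_eq + 273.15))
SiO2 = 10^(5.19 - 1309/(229.17 + 273.15))
SiO2 = 383.79 mg/kg


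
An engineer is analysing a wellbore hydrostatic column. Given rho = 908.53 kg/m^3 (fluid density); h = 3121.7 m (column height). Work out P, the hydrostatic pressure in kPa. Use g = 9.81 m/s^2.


P = rho * g * h / 1e6
P = 908.53 * 9.81 * 3121.7 / 1e6
P = 27.82271 MPa
Convert: 27.82271 MPa * 1000.0 = 27823 kPa
P = 27823 kPa


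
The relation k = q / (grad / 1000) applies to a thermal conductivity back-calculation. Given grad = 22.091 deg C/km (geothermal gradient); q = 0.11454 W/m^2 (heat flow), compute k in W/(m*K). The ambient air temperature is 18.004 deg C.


k = q / (grad / 1000)
k = 0.11454 / (22.091 / 1000)
k = 5.1849 W/(m*K)


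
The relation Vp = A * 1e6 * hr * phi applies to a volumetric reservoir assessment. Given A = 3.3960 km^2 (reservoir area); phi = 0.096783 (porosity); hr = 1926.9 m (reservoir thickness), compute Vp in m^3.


Vp = A * 1e6 * hr * phi
Vp = 3.3960 * 1e6 * 1926.9 * 0.096783
Vp = 6.3332e+08 m^3


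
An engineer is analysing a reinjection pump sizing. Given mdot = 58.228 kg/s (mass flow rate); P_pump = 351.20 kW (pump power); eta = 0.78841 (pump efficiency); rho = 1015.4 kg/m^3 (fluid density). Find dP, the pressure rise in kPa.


dP = P_pump * rho * eta / mdot
dP = 351.20 * 1015.4 * 0.78841 / 58.228
dP = 4828.5 kPa


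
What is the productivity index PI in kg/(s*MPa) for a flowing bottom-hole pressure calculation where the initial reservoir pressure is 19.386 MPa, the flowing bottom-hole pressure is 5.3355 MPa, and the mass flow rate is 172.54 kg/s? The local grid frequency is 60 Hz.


PI = mdot / (P_i - P_wf)
PI = 172.54 / (19.386 - 5.3355)
PI = 12.280 kg/(s*MPa)


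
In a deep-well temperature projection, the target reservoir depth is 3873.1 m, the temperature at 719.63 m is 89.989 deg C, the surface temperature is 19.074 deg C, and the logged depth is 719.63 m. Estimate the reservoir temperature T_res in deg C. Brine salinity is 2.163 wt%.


Step 1: grad = (T_d1 - T_surf)/d1 * 1000 = (89.989 - 19.074)/719.63 * 1000 = 98.54370 deg C/km
Step 2: T_res = T_surf + grad*d2/1000 = 19.074 + 98.54370*3873.1/1000 = 400.74 deg C
T_res = 400.74 deg C


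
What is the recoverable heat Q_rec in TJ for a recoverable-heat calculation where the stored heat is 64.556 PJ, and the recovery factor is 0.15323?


Q_rec = Q_s * RF
Q_rec = 64.556 * 0.15323
Q_rec = 9.891916 PJ
Convert: 9.891916 PJ * 1000.0 = 9891.9 TJ
Q_rec = 9891.9 TJ


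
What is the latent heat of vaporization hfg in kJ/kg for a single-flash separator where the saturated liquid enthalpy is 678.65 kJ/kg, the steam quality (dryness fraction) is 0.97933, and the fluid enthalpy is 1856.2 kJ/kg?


hfg = (h - hf) / x
hfg = (1856.2 - 678.65) / 0.97933
hfg = 1202.4 kJ/kg


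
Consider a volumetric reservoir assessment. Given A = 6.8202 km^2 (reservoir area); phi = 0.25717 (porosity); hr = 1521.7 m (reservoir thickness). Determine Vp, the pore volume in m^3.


Vp = A * 1e6 * hr * phi
Vp = 6.8202 * 1e6 * 1521.7 * 0.25717
Vp = 2.6690e+09 m^3


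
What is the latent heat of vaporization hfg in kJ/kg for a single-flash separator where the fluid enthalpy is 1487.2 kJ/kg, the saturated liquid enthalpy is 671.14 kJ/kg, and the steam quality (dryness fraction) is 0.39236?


hfg = (h - hf) / x
hfg = (1487.2 - 671.14) / 0.39236
hfg = 2079.9 kJ/kg


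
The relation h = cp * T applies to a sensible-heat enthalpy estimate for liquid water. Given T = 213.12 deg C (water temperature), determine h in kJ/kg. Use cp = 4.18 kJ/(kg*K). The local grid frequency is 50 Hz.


h = cp * T
h = 4.18 * 213.12
h = 890.84 kJ/kg


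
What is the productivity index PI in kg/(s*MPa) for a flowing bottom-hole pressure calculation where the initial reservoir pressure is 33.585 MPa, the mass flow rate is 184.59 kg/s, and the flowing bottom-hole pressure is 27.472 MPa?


PI = mdot / (P_i - P_wf)
PI = 184.59 / (33.585 - 27.472)
PI = 30.196 kg/(s*MPa)


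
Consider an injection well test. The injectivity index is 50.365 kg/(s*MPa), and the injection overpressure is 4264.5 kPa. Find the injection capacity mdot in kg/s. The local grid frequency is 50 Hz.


mdot = II * dP / 1000
mdot = 50.365 * 4264.5 / 1000
mdot = 214.78 kg/s


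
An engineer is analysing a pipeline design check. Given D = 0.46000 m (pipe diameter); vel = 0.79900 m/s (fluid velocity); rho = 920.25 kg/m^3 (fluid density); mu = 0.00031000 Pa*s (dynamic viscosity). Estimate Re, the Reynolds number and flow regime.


Step 1: Re = rho*vel*D/mu = 920.25*0.799*0.46/0.00031 = 1.0911e+06
Step 2: Re = 1.0911e+06 > 4000, so flow is turbulent.
Re = 1.0911e+06 (turbulent)
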